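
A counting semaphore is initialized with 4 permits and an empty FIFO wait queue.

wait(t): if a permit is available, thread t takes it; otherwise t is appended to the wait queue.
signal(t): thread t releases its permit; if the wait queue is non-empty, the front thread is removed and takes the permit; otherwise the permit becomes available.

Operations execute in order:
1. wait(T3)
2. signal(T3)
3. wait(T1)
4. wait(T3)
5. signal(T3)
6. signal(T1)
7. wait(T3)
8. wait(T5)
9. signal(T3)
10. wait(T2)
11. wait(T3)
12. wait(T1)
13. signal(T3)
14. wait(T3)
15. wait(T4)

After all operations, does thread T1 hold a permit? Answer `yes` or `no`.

Answer: yes

Derivation:
Step 1: wait(T3) -> count=3 queue=[] holders={T3}
Step 2: signal(T3) -> count=4 queue=[] holders={none}
Step 3: wait(T1) -> count=3 queue=[] holders={T1}
Step 4: wait(T3) -> count=2 queue=[] holders={T1,T3}
Step 5: signal(T3) -> count=3 queue=[] holders={T1}
Step 6: signal(T1) -> count=4 queue=[] holders={none}
Step 7: wait(T3) -> count=3 queue=[] holders={T3}
Step 8: wait(T5) -> count=2 queue=[] holders={T3,T5}
Step 9: signal(T3) -> count=3 queue=[] holders={T5}
Step 10: wait(T2) -> count=2 queue=[] holders={T2,T5}
Step 11: wait(T3) -> count=1 queue=[] holders={T2,T3,T5}
Step 12: wait(T1) -> count=0 queue=[] holders={T1,T2,T3,T5}
Step 13: signal(T3) -> count=1 queue=[] holders={T1,T2,T5}
Step 14: wait(T3) -> count=0 queue=[] holders={T1,T2,T3,T5}
Step 15: wait(T4) -> count=0 queue=[T4] holders={T1,T2,T3,T5}
Final holders: {T1,T2,T3,T5} -> T1 in holders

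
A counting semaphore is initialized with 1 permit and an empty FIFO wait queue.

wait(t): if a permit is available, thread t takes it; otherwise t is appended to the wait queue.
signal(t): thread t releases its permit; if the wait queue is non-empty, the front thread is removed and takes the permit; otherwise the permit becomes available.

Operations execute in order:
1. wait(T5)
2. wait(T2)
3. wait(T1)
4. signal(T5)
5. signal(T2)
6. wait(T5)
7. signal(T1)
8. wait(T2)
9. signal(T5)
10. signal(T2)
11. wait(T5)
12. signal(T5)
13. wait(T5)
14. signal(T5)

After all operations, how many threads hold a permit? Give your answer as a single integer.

Answer: 0

Derivation:
Step 1: wait(T5) -> count=0 queue=[] holders={T5}
Step 2: wait(T2) -> count=0 queue=[T2] holders={T5}
Step 3: wait(T1) -> count=0 queue=[T2,T1] holders={T5}
Step 4: signal(T5) -> count=0 queue=[T1] holders={T2}
Step 5: signal(T2) -> count=0 queue=[] holders={T1}
Step 6: wait(T5) -> count=0 queue=[T5] holders={T1}
Step 7: signal(T1) -> count=0 queue=[] holders={T5}
Step 8: wait(T2) -> count=0 queue=[T2] holders={T5}
Step 9: signal(T5) -> count=0 queue=[] holders={T2}
Step 10: signal(T2) -> count=1 queue=[] holders={none}
Step 11: wait(T5) -> count=0 queue=[] holders={T5}
Step 12: signal(T5) -> count=1 queue=[] holders={none}
Step 13: wait(T5) -> count=0 queue=[] holders={T5}
Step 14: signal(T5) -> count=1 queue=[] holders={none}
Final holders: {none} -> 0 thread(s)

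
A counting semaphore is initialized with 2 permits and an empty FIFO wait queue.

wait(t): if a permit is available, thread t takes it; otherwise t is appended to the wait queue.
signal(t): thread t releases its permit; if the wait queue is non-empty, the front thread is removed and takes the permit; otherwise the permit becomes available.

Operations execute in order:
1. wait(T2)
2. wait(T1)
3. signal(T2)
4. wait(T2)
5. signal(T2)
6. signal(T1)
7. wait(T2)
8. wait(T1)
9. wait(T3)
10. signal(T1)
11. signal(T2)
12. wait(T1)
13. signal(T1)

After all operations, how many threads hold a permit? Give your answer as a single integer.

Step 1: wait(T2) -> count=1 queue=[] holders={T2}
Step 2: wait(T1) -> count=0 queue=[] holders={T1,T2}
Step 3: signal(T2) -> count=1 queue=[] holders={T1}
Step 4: wait(T2) -> count=0 queue=[] holders={T1,T2}
Step 5: signal(T2) -> count=1 queue=[] holders={T1}
Step 6: signal(T1) -> count=2 queue=[] holders={none}
Step 7: wait(T2) -> count=1 queue=[] holders={T2}
Step 8: wait(T1) -> count=0 queue=[] holders={T1,T2}
Step 9: wait(T3) -> count=0 queue=[T3] holders={T1,T2}
Step 10: signal(T1) -> count=0 queue=[] holders={T2,T3}
Step 11: signal(T2) -> count=1 queue=[] holders={T3}
Step 12: wait(T1) -> count=0 queue=[] holders={T1,T3}
Step 13: signal(T1) -> count=1 queue=[] holders={T3}
Final holders: {T3} -> 1 thread(s)

Answer: 1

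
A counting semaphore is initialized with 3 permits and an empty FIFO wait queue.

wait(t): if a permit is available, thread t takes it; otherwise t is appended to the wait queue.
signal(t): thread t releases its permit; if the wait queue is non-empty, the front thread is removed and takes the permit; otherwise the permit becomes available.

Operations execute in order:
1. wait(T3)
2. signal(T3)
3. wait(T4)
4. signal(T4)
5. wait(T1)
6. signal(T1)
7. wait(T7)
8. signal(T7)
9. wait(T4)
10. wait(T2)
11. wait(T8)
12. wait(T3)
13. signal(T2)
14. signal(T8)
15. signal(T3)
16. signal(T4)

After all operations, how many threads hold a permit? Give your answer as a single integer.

Answer: 0

Derivation:
Step 1: wait(T3) -> count=2 queue=[] holders={T3}
Step 2: signal(T3) -> count=3 queue=[] holders={none}
Step 3: wait(T4) -> count=2 queue=[] holders={T4}
Step 4: signal(T4) -> count=3 queue=[] holders={none}
Step 5: wait(T1) -> count=2 queue=[] holders={T1}
Step 6: signal(T1) -> count=3 queue=[] holders={none}
Step 7: wait(T7) -> count=2 queue=[] holders={T7}
Step 8: signal(T7) -> count=3 queue=[] holders={none}
Step 9: wait(T4) -> count=2 queue=[] holders={T4}
Step 10: wait(T2) -> count=1 queue=[] holders={T2,T4}
Step 11: wait(T8) -> count=0 queue=[] holders={T2,T4,T8}
Step 12: wait(T3) -> count=0 queue=[T3] holders={T2,T4,T8}
Step 13: signal(T2) -> count=0 queue=[] holders={T3,T4,T8}
Step 14: signal(T8) -> count=1 queue=[] holders={T3,T4}
Step 15: signal(T3) -> count=2 queue=[] holders={T4}
Step 16: signal(T4) -> count=3 queue=[] holders={none}
Final holders: {none} -> 0 thread(s)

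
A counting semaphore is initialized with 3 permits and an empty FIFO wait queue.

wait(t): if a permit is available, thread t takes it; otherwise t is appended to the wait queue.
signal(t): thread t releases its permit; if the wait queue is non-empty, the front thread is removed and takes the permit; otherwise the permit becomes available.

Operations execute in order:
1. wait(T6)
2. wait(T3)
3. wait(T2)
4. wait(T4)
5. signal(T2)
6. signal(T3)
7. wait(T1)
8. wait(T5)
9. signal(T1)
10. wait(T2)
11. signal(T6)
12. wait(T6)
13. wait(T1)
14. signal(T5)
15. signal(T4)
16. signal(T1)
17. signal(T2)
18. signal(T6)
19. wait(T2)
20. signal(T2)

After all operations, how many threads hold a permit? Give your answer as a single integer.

Step 1: wait(T6) -> count=2 queue=[] holders={T6}
Step 2: wait(T3) -> count=1 queue=[] holders={T3,T6}
Step 3: wait(T2) -> count=0 queue=[] holders={T2,T3,T6}
Step 4: wait(T4) -> count=0 queue=[T4] holders={T2,T3,T6}
Step 5: signal(T2) -> count=0 queue=[] holders={T3,T4,T6}
Step 6: signal(T3) -> count=1 queue=[] holders={T4,T6}
Step 7: wait(T1) -> count=0 queue=[] holders={T1,T4,T6}
Step 8: wait(T5) -> count=0 queue=[T5] holders={T1,T4,T6}
Step 9: signal(T1) -> count=0 queue=[] holders={T4,T5,T6}
Step 10: wait(T2) -> count=0 queue=[T2] holders={T4,T5,T6}
Step 11: signal(T6) -> count=0 queue=[] holders={T2,T4,T5}
Step 12: wait(T6) -> count=0 queue=[T6] holders={T2,T4,T5}
Step 13: wait(T1) -> count=0 queue=[T6,T1] holders={T2,T4,T5}
Step 14: signal(T5) -> count=0 queue=[T1] holders={T2,T4,T6}
Step 15: signal(T4) -> count=0 queue=[] holders={T1,T2,T6}
Step 16: signal(T1) -> count=1 queue=[] holders={T2,T6}
Step 17: signal(T2) -> count=2 queue=[] holders={T6}
Step 18: signal(T6) -> count=3 queue=[] holders={none}
Step 19: wait(T2) -> count=2 queue=[] holders={T2}
Step 20: signal(T2) -> count=3 queue=[] holders={none}
Final holders: {none} -> 0 thread(s)

Answer: 0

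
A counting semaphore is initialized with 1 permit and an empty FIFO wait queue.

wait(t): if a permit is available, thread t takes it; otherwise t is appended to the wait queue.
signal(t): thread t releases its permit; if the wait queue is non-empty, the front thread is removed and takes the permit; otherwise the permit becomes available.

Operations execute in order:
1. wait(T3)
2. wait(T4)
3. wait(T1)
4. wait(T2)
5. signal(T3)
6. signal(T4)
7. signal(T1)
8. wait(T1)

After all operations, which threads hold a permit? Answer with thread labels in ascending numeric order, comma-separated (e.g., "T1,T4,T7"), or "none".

Answer: T2

Derivation:
Step 1: wait(T3) -> count=0 queue=[] holders={T3}
Step 2: wait(T4) -> count=0 queue=[T4] holders={T3}
Step 3: wait(T1) -> count=0 queue=[T4,T1] holders={T3}
Step 4: wait(T2) -> count=0 queue=[T4,T1,T2] holders={T3}
Step 5: signal(T3) -> count=0 queue=[T1,T2] holders={T4}
Step 6: signal(T4) -> count=0 queue=[T2] holders={T1}
Step 7: signal(T1) -> count=0 queue=[] holders={T2}
Step 8: wait(T1) -> count=0 queue=[T1] holders={T2}
Final holders: T2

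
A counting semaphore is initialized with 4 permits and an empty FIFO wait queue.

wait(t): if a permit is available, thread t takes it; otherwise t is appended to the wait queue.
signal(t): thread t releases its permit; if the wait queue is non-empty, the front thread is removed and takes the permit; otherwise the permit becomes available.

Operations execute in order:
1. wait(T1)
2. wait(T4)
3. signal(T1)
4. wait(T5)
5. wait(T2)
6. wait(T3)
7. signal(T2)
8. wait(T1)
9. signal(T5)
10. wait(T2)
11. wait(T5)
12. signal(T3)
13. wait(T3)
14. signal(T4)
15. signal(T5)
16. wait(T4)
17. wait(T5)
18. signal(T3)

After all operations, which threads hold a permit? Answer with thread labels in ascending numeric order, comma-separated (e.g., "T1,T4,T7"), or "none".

Step 1: wait(T1) -> count=3 queue=[] holders={T1}
Step 2: wait(T4) -> count=2 queue=[] holders={T1,T4}
Step 3: signal(T1) -> count=3 queue=[] holders={T4}
Step 4: wait(T5) -> count=2 queue=[] holders={T4,T5}
Step 5: wait(T2) -> count=1 queue=[] holders={T2,T4,T5}
Step 6: wait(T3) -> count=0 queue=[] holders={T2,T3,T4,T5}
Step 7: signal(T2) -> count=1 queue=[] holders={T3,T4,T5}
Step 8: wait(T1) -> count=0 queue=[] holders={T1,T3,T4,T5}
Step 9: signal(T5) -> count=1 queue=[] holders={T1,T3,T4}
Step 10: wait(T2) -> count=0 queue=[] holders={T1,T2,T3,T4}
Step 11: wait(T5) -> count=0 queue=[T5] holders={T1,T2,T3,T4}
Step 12: signal(T3) -> count=0 queue=[] holders={T1,T2,T4,T5}
Step 13: wait(T3) -> count=0 queue=[T3] holders={T1,T2,T4,T5}
Step 14: signal(T4) -> count=0 queue=[] holders={T1,T2,T3,T5}
Step 15: signal(T5) -> count=1 queue=[] holders={T1,T2,T3}
Step 16: wait(T4) -> count=0 queue=[] holders={T1,T2,T3,T4}
Step 17: wait(T5) -> count=0 queue=[T5] holders={T1,T2,T3,T4}
Step 18: signal(T3) -> count=0 queue=[] holders={T1,T2,T4,T5}
Final holders: T1,T2,T4,T5

Answer: T1,T2,T4,T5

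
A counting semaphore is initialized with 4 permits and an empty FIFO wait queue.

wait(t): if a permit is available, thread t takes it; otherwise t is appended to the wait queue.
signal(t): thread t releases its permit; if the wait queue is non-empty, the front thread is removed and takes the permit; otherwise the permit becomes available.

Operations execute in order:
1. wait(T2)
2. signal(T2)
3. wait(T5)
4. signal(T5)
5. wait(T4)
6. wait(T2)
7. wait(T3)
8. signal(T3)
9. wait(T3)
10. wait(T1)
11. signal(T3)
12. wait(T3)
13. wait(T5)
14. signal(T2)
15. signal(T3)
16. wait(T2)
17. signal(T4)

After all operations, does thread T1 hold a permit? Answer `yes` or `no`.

Answer: yes

Derivation:
Step 1: wait(T2) -> count=3 queue=[] holders={T2}
Step 2: signal(T2) -> count=4 queue=[] holders={none}
Step 3: wait(T5) -> count=3 queue=[] holders={T5}
Step 4: signal(T5) -> count=4 queue=[] holders={none}
Step 5: wait(T4) -> count=3 queue=[] holders={T4}
Step 6: wait(T2) -> count=2 queue=[] holders={T2,T4}
Step 7: wait(T3) -> count=1 queue=[] holders={T2,T3,T4}
Step 8: signal(T3) -> count=2 queue=[] holders={T2,T4}
Step 9: wait(T3) -> count=1 queue=[] holders={T2,T3,T4}
Step 10: wait(T1) -> count=0 queue=[] holders={T1,T2,T3,T4}
Step 11: signal(T3) -> count=1 queue=[] holders={T1,T2,T4}
Step 12: wait(T3) -> count=0 queue=[] holders={T1,T2,T3,T4}
Step 13: wait(T5) -> count=0 queue=[T5] holders={T1,T2,T3,T4}
Step 14: signal(T2) -> count=0 queue=[] holders={T1,T3,T4,T5}
Step 15: signal(T3) -> count=1 queue=[] holders={T1,T4,T5}
Step 16: wait(T2) -> count=0 queue=[] holders={T1,T2,T4,T5}
Step 17: signal(T4) -> count=1 queue=[] holders={T1,T2,T5}
Final holders: {T1,T2,T5} -> T1 in holders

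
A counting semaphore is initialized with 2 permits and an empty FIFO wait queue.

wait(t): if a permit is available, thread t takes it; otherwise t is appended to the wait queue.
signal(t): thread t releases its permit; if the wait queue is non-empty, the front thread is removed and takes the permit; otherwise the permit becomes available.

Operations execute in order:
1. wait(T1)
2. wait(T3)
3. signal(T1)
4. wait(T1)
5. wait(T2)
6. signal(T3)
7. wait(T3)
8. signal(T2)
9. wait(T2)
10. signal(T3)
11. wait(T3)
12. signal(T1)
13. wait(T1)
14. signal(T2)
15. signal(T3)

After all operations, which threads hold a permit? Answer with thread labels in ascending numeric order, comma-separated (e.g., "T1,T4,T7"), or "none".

Answer: T1

Derivation:
Step 1: wait(T1) -> count=1 queue=[] holders={T1}
Step 2: wait(T3) -> count=0 queue=[] holders={T1,T3}
Step 3: signal(T1) -> count=1 queue=[] holders={T3}
Step 4: wait(T1) -> count=0 queue=[] holders={T1,T3}
Step 5: wait(T2) -> count=0 queue=[T2] holders={T1,T3}
Step 6: signal(T3) -> count=0 queue=[] holders={T1,T2}
Step 7: wait(T3) -> count=0 queue=[T3] holders={T1,T2}
Step 8: signal(T2) -> count=0 queue=[] holders={T1,T3}
Step 9: wait(T2) -> count=0 queue=[T2] holders={T1,T3}
Step 10: signal(T3) -> count=0 queue=[] holders={T1,T2}
Step 11: wait(T3) -> count=0 queue=[T3] holders={T1,T2}
Step 12: signal(T1) -> count=0 queue=[] holders={T2,T3}
Step 13: wait(T1) -> count=0 queue=[T1] holders={T2,T3}
Step 14: signal(T2) -> count=0 queue=[] holders={T1,T3}
Step 15: signal(T3) -> count=1 queue=[] holders={T1}
Final holders: T1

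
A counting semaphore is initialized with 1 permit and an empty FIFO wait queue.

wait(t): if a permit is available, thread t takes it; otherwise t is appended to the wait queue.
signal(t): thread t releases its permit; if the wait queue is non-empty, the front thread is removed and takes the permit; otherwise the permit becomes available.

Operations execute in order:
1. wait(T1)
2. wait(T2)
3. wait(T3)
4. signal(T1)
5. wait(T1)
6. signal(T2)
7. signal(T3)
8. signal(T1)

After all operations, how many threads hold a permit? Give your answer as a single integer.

Answer: 0

Derivation:
Step 1: wait(T1) -> count=0 queue=[] holders={T1}
Step 2: wait(T2) -> count=0 queue=[T2] holders={T1}
Step 3: wait(T3) -> count=0 queue=[T2,T3] holders={T1}
Step 4: signal(T1) -> count=0 queue=[T3] holders={T2}
Step 5: wait(T1) -> count=0 queue=[T3,T1] holders={T2}
Step 6: signal(T2) -> count=0 queue=[T1] holders={T3}
Step 7: signal(T3) -> count=0 queue=[] holders={T1}
Step 8: signal(T1) -> count=1 queue=[] holders={none}
Final holders: {none} -> 0 thread(s)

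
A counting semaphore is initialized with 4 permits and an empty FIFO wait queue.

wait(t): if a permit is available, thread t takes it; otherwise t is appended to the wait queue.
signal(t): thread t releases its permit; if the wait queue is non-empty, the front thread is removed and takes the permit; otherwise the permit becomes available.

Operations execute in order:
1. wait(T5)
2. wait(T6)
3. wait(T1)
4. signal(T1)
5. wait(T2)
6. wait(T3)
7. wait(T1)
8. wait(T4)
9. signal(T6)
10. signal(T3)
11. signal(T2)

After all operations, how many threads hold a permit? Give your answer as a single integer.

Step 1: wait(T5) -> count=3 queue=[] holders={T5}
Step 2: wait(T6) -> count=2 queue=[] holders={T5,T6}
Step 3: wait(T1) -> count=1 queue=[] holders={T1,T5,T6}
Step 4: signal(T1) -> count=2 queue=[] holders={T5,T6}
Step 5: wait(T2) -> count=1 queue=[] holders={T2,T5,T6}
Step 6: wait(T3) -> count=0 queue=[] holders={T2,T3,T5,T6}
Step 7: wait(T1) -> count=0 queue=[T1] holders={T2,T3,T5,T6}
Step 8: wait(T4) -> count=0 queue=[T1,T4] holders={T2,T3,T5,T6}
Step 9: signal(T6) -> count=0 queue=[T4] holders={T1,T2,T3,T5}
Step 10: signal(T3) -> count=0 queue=[] holders={T1,T2,T4,T5}
Step 11: signal(T2) -> count=1 queue=[] holders={T1,T4,T5}
Final holders: {T1,T4,T5} -> 3 thread(s)

Answer: 3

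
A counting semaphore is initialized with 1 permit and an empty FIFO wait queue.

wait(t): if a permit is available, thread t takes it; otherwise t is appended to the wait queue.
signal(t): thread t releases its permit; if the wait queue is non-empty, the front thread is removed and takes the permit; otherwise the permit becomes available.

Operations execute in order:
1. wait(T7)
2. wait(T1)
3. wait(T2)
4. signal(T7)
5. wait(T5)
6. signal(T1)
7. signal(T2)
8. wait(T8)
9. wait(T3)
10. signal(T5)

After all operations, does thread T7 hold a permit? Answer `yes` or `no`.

Answer: no

Derivation:
Step 1: wait(T7) -> count=0 queue=[] holders={T7}
Step 2: wait(T1) -> count=0 queue=[T1] holders={T7}
Step 3: wait(T2) -> count=0 queue=[T1,T2] holders={T7}
Step 4: signal(T7) -> count=0 queue=[T2] holders={T1}
Step 5: wait(T5) -> count=0 queue=[T2,T5] holders={T1}
Step 6: signal(T1) -> count=0 queue=[T5] holders={T2}
Step 7: signal(T2) -> count=0 queue=[] holders={T5}
Step 8: wait(T8) -> count=0 queue=[T8] holders={T5}
Step 9: wait(T3) -> count=0 queue=[T8,T3] holders={T5}
Step 10: signal(T5) -> count=0 queue=[T3] holders={T8}
Final holders: {T8} -> T7 not in holders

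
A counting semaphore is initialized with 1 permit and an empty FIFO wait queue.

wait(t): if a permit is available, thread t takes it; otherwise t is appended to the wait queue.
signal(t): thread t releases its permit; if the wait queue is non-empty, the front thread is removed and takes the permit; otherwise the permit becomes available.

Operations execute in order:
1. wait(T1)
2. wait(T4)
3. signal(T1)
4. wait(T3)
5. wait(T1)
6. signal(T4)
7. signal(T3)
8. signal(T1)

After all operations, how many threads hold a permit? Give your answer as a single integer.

Step 1: wait(T1) -> count=0 queue=[] holders={T1}
Step 2: wait(T4) -> count=0 queue=[T4] holders={T1}
Step 3: signal(T1) -> count=0 queue=[] holders={T4}
Step 4: wait(T3) -> count=0 queue=[T3] holders={T4}
Step 5: wait(T1) -> count=0 queue=[T3,T1] holders={T4}
Step 6: signal(T4) -> count=0 queue=[T1] holders={T3}
Step 7: signal(T3) -> count=0 queue=[] holders={T1}
Step 8: signal(T1) -> count=1 queue=[] holders={none}
Final holders: {none} -> 0 thread(s)

Answer: 0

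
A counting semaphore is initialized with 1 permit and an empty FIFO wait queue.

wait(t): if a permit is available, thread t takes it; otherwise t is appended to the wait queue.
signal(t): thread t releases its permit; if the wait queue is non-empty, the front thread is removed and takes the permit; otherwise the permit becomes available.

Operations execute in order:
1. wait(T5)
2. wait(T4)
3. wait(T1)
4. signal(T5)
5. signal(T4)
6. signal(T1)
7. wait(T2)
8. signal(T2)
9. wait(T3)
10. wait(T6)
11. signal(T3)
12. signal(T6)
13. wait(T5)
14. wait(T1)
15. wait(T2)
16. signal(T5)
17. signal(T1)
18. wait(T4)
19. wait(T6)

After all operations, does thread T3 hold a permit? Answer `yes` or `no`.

Step 1: wait(T5) -> count=0 queue=[] holders={T5}
Step 2: wait(T4) -> count=0 queue=[T4] holders={T5}
Step 3: wait(T1) -> count=0 queue=[T4,T1] holders={T5}
Step 4: signal(T5) -> count=0 queue=[T1] holders={T4}
Step 5: signal(T4) -> count=0 queue=[] holders={T1}
Step 6: signal(T1) -> count=1 queue=[] holders={none}
Step 7: wait(T2) -> count=0 queue=[] holders={T2}
Step 8: signal(T2) -> count=1 queue=[] holders={none}
Step 9: wait(T3) -> count=0 queue=[] holders={T3}
Step 10: wait(T6) -> count=0 queue=[T6] holders={T3}
Step 11: signal(T3) -> count=0 queue=[] holders={T6}
Step 12: signal(T6) -> count=1 queue=[] holders={none}
Step 13: wait(T5) -> count=0 queue=[] holders={T5}
Step 14: wait(T1) -> count=0 queue=[T1] holders={T5}
Step 15: wait(T2) -> count=0 queue=[T1,T2] holders={T5}
Step 16: signal(T5) -> count=0 queue=[T2] holders={T1}
Step 17: signal(T1) -> count=0 queue=[] holders={T2}
Step 18: wait(T4) -> count=0 queue=[T4] holders={T2}
Step 19: wait(T6) -> count=0 queue=[T4,T6] holders={T2}
Final holders: {T2} -> T3 not in holders

Answer: no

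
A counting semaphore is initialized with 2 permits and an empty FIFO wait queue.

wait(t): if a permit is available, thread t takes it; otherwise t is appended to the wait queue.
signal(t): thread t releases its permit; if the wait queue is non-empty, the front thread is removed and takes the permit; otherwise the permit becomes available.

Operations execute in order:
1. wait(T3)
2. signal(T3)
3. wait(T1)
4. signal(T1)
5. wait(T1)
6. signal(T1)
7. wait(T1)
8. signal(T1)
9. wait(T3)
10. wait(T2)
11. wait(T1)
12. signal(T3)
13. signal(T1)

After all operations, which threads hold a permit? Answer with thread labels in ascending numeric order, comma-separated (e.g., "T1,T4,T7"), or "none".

Answer: T2

Derivation:
Step 1: wait(T3) -> count=1 queue=[] holders={T3}
Step 2: signal(T3) -> count=2 queue=[] holders={none}
Step 3: wait(T1) -> count=1 queue=[] holders={T1}
Step 4: signal(T1) -> count=2 queue=[] holders={none}
Step 5: wait(T1) -> count=1 queue=[] holders={T1}
Step 6: signal(T1) -> count=2 queue=[] holders={none}
Step 7: wait(T1) -> count=1 queue=[] holders={T1}
Step 8: signal(T1) -> count=2 queue=[] holders={none}
Step 9: wait(T3) -> count=1 queue=[] holders={T3}
Step 10: wait(T2) -> count=0 queue=[] holders={T2,T3}
Step 11: wait(T1) -> count=0 queue=[T1] holders={T2,T3}
Step 12: signal(T3) -> count=0 queue=[] holders={T1,T2}
Step 13: signal(T1) -> count=1 queue=[] holders={T2}
Final holders: T2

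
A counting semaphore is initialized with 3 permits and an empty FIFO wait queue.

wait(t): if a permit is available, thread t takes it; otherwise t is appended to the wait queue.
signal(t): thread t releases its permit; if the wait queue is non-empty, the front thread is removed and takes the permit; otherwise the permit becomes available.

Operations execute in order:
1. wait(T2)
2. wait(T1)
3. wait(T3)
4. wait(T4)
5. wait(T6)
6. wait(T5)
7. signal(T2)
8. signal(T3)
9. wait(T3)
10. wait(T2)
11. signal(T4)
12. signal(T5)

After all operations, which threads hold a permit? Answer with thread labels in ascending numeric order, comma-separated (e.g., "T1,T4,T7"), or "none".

Answer: T1,T3,T6

Derivation:
Step 1: wait(T2) -> count=2 queue=[] holders={T2}
Step 2: wait(T1) -> count=1 queue=[] holders={T1,T2}
Step 3: wait(T3) -> count=0 queue=[] holders={T1,T2,T3}
Step 4: wait(T4) -> count=0 queue=[T4] holders={T1,T2,T3}
Step 5: wait(T6) -> count=0 queue=[T4,T6] holders={T1,T2,T3}
Step 6: wait(T5) -> count=0 queue=[T4,T6,T5] holders={T1,T2,T3}
Step 7: signal(T2) -> count=0 queue=[T6,T5] holders={T1,T3,T4}
Step 8: signal(T3) -> count=0 queue=[T5] holders={T1,T4,T6}
Step 9: wait(T3) -> count=0 queue=[T5,T3] holders={T1,T4,T6}
Step 10: wait(T2) -> count=0 queue=[T5,T3,T2] holders={T1,T4,T6}
Step 11: signal(T4) -> count=0 queue=[T3,T2] holders={T1,T5,T6}
Step 12: signal(T5) -> count=0 queue=[T2] holders={T1,T3,T6}
Final holders: T1,T3,T6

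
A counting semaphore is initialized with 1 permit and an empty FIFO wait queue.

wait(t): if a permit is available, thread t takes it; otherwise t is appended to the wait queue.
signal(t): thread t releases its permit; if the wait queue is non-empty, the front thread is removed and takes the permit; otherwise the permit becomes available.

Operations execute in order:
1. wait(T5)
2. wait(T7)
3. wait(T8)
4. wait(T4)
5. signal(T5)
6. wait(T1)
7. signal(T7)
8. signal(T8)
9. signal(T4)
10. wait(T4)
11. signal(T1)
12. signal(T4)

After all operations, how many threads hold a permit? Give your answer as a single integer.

Step 1: wait(T5) -> count=0 queue=[] holders={T5}
Step 2: wait(T7) -> count=0 queue=[T7] holders={T5}
Step 3: wait(T8) -> count=0 queue=[T7,T8] holders={T5}
Step 4: wait(T4) -> count=0 queue=[T7,T8,T4] holders={T5}
Step 5: signal(T5) -> count=0 queue=[T8,T4] holders={T7}
Step 6: wait(T1) -> count=0 queue=[T8,T4,T1] holders={T7}
Step 7: signal(T7) -> count=0 queue=[T4,T1] holders={T8}
Step 8: signal(T8) -> count=0 queue=[T1] holders={T4}
Step 9: signal(T4) -> count=0 queue=[] holders={T1}
Step 10: wait(T4) -> count=0 queue=[T4] holders={T1}
Step 11: signal(T1) -> count=0 queue=[] holders={T4}
Step 12: signal(T4) -> count=1 queue=[] holders={none}
Final holders: {none} -> 0 thread(s)

Answer: 0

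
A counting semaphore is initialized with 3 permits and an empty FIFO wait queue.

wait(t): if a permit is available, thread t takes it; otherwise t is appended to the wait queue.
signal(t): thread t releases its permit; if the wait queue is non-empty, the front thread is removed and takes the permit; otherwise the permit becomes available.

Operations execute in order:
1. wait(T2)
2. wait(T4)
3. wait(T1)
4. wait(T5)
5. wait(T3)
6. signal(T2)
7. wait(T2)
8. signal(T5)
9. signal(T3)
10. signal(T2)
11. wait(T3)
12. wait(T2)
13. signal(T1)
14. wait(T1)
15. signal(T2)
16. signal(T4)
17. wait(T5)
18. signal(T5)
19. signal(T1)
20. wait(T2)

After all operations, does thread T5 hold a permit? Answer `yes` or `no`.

Step 1: wait(T2) -> count=2 queue=[] holders={T2}
Step 2: wait(T4) -> count=1 queue=[] holders={T2,T4}
Step 3: wait(T1) -> count=0 queue=[] holders={T1,T2,T4}
Step 4: wait(T5) -> count=0 queue=[T5] holders={T1,T2,T4}
Step 5: wait(T3) -> count=0 queue=[T5,T3] holders={T1,T2,T4}
Step 6: signal(T2) -> count=0 queue=[T3] holders={T1,T4,T5}
Step 7: wait(T2) -> count=0 queue=[T3,T2] holders={T1,T4,T5}
Step 8: signal(T5) -> count=0 queue=[T2] holders={T1,T3,T4}
Step 9: signal(T3) -> count=0 queue=[] holders={T1,T2,T4}
Step 10: signal(T2) -> count=1 queue=[] holders={T1,T4}
Step 11: wait(T3) -> count=0 queue=[] holders={T1,T3,T4}
Step 12: wait(T2) -> count=0 queue=[T2] holders={T1,T3,T4}
Step 13: signal(T1) -> count=0 queue=[] holders={T2,T3,T4}
Step 14: wait(T1) -> count=0 queue=[T1] holders={T2,T3,T4}
Step 15: signal(T2) -> count=0 queue=[] holders={T1,T3,T4}
Step 16: signal(T4) -> count=1 queue=[] holders={T1,T3}
Step 17: wait(T5) -> count=0 queue=[] holders={T1,T3,T5}
Step 18: signal(T5) -> count=1 queue=[] holders={T1,T3}
Step 19: signal(T1) -> count=2 queue=[] holders={T3}
Step 20: wait(T2) -> count=1 queue=[] holders={T2,T3}
Final holders: {T2,T3} -> T5 not in holders

Answer: no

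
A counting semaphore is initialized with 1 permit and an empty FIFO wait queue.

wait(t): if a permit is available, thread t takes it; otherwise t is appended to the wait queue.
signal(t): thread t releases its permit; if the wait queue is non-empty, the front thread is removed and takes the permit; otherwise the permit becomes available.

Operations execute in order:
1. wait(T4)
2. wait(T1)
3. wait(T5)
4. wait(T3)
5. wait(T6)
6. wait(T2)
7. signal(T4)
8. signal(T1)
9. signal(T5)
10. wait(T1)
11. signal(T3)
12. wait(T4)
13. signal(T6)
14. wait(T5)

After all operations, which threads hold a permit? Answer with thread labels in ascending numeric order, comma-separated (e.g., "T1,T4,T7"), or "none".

Step 1: wait(T4) -> count=0 queue=[] holders={T4}
Step 2: wait(T1) -> count=0 queue=[T1] holders={T4}
Step 3: wait(T5) -> count=0 queue=[T1,T5] holders={T4}
Step 4: wait(T3) -> count=0 queue=[T1,T5,T3] holders={T4}
Step 5: wait(T6) -> count=0 queue=[T1,T5,T3,T6] holders={T4}
Step 6: wait(T2) -> count=0 queue=[T1,T5,T3,T6,T2] holders={T4}
Step 7: signal(T4) -> count=0 queue=[T5,T3,T6,T2] holders={T1}
Step 8: signal(T1) -> count=0 queue=[T3,T6,T2] holders={T5}
Step 9: signal(T5) -> count=0 queue=[T6,T2] holders={T3}
Step 10: wait(T1) -> count=0 queue=[T6,T2,T1] holders={T3}
Step 11: signal(T3) -> count=0 queue=[T2,T1] holders={T6}
Step 12: wait(T4) -> count=0 queue=[T2,T1,T4] holders={T6}
Step 13: signal(T6) -> count=0 queue=[T1,T4] holders={T2}
Step 14: wait(T5) -> count=0 queue=[T1,T4,T5] holders={T2}
Final holders: T2

Answer: T2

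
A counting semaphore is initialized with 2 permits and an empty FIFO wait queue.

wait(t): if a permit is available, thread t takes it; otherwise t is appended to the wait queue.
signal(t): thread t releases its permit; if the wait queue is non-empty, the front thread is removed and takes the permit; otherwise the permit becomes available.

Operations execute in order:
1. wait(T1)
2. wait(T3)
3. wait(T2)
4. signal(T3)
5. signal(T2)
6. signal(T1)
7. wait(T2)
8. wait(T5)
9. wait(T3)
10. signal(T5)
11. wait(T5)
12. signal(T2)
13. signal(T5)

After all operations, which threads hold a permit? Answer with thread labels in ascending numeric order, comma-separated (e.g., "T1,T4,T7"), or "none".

Step 1: wait(T1) -> count=1 queue=[] holders={T1}
Step 2: wait(T3) -> count=0 queue=[] holders={T1,T3}
Step 3: wait(T2) -> count=0 queue=[T2] holders={T1,T3}
Step 4: signal(T3) -> count=0 queue=[] holders={T1,T2}
Step 5: signal(T2) -> count=1 queue=[] holders={T1}
Step 6: signal(T1) -> count=2 queue=[] holders={none}
Step 7: wait(T2) -> count=1 queue=[] holders={T2}
Step 8: wait(T5) -> count=0 queue=[] holders={T2,T5}
Step 9: wait(T3) -> count=0 queue=[T3] holders={T2,T5}
Step 10: signal(T5) -> count=0 queue=[] holders={T2,T3}
Step 11: wait(T5) -> count=0 queue=[T5] holders={T2,T3}
Step 12: signal(T2) -> count=0 queue=[] holders={T3,T5}
Step 13: signal(T5) -> count=1 queue=[] holders={T3}
Final holders: T3

Answer: T3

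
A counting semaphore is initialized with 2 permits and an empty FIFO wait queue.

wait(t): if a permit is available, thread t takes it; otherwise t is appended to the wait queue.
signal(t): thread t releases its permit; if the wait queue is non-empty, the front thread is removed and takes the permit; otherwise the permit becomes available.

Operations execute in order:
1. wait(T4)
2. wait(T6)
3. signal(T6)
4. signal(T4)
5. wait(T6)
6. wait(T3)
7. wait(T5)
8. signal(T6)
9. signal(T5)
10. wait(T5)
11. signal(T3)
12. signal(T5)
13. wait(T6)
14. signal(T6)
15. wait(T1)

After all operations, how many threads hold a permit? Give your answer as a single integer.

Answer: 1

Derivation:
Step 1: wait(T4) -> count=1 queue=[] holders={T4}
Step 2: wait(T6) -> count=0 queue=[] holders={T4,T6}
Step 3: signal(T6) -> count=1 queue=[] holders={T4}
Step 4: signal(T4) -> count=2 queue=[] holders={none}
Step 5: wait(T6) -> count=1 queue=[] holders={T6}
Step 6: wait(T3) -> count=0 queue=[] holders={T3,T6}
Step 7: wait(T5) -> count=0 queue=[T5] holders={T3,T6}
Step 8: signal(T6) -> count=0 queue=[] holders={T3,T5}
Step 9: signal(T5) -> count=1 queue=[] holders={T3}
Step 10: wait(T5) -> count=0 queue=[] holders={T3,T5}
Step 11: signal(T3) -> count=1 queue=[] holders={T5}
Step 12: signal(T5) -> count=2 queue=[] holders={none}
Step 13: wait(T6) -> count=1 queue=[] holders={T6}
Step 14: signal(T6) -> count=2 queue=[] holders={none}
Step 15: wait(T1) -> count=1 queue=[] holders={T1}
Final holders: {T1} -> 1 thread(s)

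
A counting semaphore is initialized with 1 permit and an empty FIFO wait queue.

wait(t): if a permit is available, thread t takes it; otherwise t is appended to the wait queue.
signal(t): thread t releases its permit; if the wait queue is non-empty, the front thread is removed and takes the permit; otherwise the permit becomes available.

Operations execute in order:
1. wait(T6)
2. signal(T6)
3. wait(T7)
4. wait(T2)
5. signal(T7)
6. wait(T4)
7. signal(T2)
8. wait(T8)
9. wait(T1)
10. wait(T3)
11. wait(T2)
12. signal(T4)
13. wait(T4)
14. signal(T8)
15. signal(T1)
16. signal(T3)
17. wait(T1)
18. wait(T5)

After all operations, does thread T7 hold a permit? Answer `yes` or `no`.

Answer: no

Derivation:
Step 1: wait(T6) -> count=0 queue=[] holders={T6}
Step 2: signal(T6) -> count=1 queue=[] holders={none}
Step 3: wait(T7) -> count=0 queue=[] holders={T7}
Step 4: wait(T2) -> count=0 queue=[T2] holders={T7}
Step 5: signal(T7) -> count=0 queue=[] holders={T2}
Step 6: wait(T4) -> count=0 queue=[T4] holders={T2}
Step 7: signal(T2) -> count=0 queue=[] holders={T4}
Step 8: wait(T8) -> count=0 queue=[T8] holders={T4}
Step 9: wait(T1) -> count=0 queue=[T8,T1] holders={T4}
Step 10: wait(T3) -> count=0 queue=[T8,T1,T3] holders={T4}
Step 11: wait(T2) -> count=0 queue=[T8,T1,T3,T2] holders={T4}
Step 12: signal(T4) -> count=0 queue=[T1,T3,T2] holders={T8}
Step 13: wait(T4) -> count=0 queue=[T1,T3,T2,T4] holders={T8}
Step 14: signal(T8) -> count=0 queue=[T3,T2,T4] holders={T1}
Step 15: signal(T1) -> count=0 queue=[T2,T4] holders={T3}
Step 16: signal(T3) -> count=0 queue=[T4] holders={T2}
Step 17: wait(T1) -> count=0 queue=[T4,T1] holders={T2}
Step 18: wait(T5) -> count=0 queue=[T4,T1,T5] holders={T2}
Final holders: {T2} -> T7 not in holders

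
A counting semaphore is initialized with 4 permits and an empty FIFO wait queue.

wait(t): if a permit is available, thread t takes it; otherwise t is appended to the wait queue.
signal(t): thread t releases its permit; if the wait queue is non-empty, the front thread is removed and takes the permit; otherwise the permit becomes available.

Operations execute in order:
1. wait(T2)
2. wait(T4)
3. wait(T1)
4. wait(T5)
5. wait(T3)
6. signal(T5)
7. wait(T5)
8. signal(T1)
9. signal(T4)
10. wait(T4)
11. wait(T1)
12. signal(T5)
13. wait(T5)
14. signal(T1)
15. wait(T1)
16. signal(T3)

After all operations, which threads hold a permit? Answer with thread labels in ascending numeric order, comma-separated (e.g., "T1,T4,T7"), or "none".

Answer: T1,T2,T4,T5

Derivation:
Step 1: wait(T2) -> count=3 queue=[] holders={T2}
Step 2: wait(T4) -> count=2 queue=[] holders={T2,T4}
Step 3: wait(T1) -> count=1 queue=[] holders={T1,T2,T4}
Step 4: wait(T5) -> count=0 queue=[] holders={T1,T2,T4,T5}
Step 5: wait(T3) -> count=0 queue=[T3] holders={T1,T2,T4,T5}
Step 6: signal(T5) -> count=0 queue=[] holders={T1,T2,T3,T4}
Step 7: wait(T5) -> count=0 queue=[T5] holders={T1,T2,T3,T4}
Step 8: signal(T1) -> count=0 queue=[] holders={T2,T3,T4,T5}
Step 9: signal(T4) -> count=1 queue=[] holders={T2,T3,T5}
Step 10: wait(T4) -> count=0 queue=[] holders={T2,T3,T4,T5}
Step 11: wait(T1) -> count=0 queue=[T1] holders={T2,T3,T4,T5}
Step 12: signal(T5) -> count=0 queue=[] holders={T1,T2,T3,T4}
Step 13: wait(T5) -> count=0 queue=[T5] holders={T1,T2,T3,T4}
Step 14: signal(T1) -> count=0 queue=[] holders={T2,T3,T4,T5}
Step 15: wait(T1) -> count=0 queue=[T1] holders={T2,T3,T4,T5}
Step 16: signal(T3) -> count=0 queue=[] holders={T1,T2,T4,T5}
Final holders: T1,T2,T4,T5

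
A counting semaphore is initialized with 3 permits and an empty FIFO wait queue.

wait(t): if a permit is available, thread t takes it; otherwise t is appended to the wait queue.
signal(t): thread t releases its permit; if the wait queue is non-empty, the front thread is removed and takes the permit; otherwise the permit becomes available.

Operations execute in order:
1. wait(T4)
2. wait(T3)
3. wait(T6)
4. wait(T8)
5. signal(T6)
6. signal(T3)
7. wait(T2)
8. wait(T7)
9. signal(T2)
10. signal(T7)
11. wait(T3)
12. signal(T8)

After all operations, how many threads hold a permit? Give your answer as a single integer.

Step 1: wait(T4) -> count=2 queue=[] holders={T4}
Step 2: wait(T3) -> count=1 queue=[] holders={T3,T4}
Step 3: wait(T6) -> count=0 queue=[] holders={T3,T4,T6}
Step 4: wait(T8) -> count=0 queue=[T8] holders={T3,T4,T6}
Step 5: signal(T6) -> count=0 queue=[] holders={T3,T4,T8}
Step 6: signal(T3) -> count=1 queue=[] holders={T4,T8}
Step 7: wait(T2) -> count=0 queue=[] holders={T2,T4,T8}
Step 8: wait(T7) -> count=0 queue=[T7] holders={T2,T4,T8}
Step 9: signal(T2) -> count=0 queue=[] holders={T4,T7,T8}
Step 10: signal(T7) -> count=1 queue=[] holders={T4,T8}
Step 11: wait(T3) -> count=0 queue=[] holders={T3,T4,T8}
Step 12: signal(T8) -> count=1 queue=[] holders={T3,T4}
Final holders: {T3,T4} -> 2 thread(s)

Answer: 2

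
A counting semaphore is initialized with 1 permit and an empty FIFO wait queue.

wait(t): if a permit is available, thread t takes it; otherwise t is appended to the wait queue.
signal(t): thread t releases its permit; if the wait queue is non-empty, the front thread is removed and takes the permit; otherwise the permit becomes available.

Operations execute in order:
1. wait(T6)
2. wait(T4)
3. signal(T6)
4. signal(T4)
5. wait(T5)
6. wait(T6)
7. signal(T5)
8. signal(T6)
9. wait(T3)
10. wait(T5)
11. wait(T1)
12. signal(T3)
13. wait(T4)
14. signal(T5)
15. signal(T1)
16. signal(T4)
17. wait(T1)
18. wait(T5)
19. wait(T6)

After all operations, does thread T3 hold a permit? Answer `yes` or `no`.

Step 1: wait(T6) -> count=0 queue=[] holders={T6}
Step 2: wait(T4) -> count=0 queue=[T4] holders={T6}
Step 3: signal(T6) -> count=0 queue=[] holders={T4}
Step 4: signal(T4) -> count=1 queue=[] holders={none}
Step 5: wait(T5) -> count=0 queue=[] holders={T5}
Step 6: wait(T6) -> count=0 queue=[T6] holders={T5}
Step 7: signal(T5) -> count=0 queue=[] holders={T6}
Step 8: signal(T6) -> count=1 queue=[] holders={none}
Step 9: wait(T3) -> count=0 queue=[] holders={T3}
Step 10: wait(T5) -> count=0 queue=[T5] holders={T3}
Step 11: wait(T1) -> count=0 queue=[T5,T1] holders={T3}
Step 12: signal(T3) -> count=0 queue=[T1] holders={T5}
Step 13: wait(T4) -> count=0 queue=[T1,T4] holders={T5}
Step 14: signal(T5) -> count=0 queue=[T4] holders={T1}
Step 15: signal(T1) -> count=0 queue=[] holders={T4}
Step 16: signal(T4) -> count=1 queue=[] holders={none}
Step 17: wait(T1) -> count=0 queue=[] holders={T1}
Step 18: wait(T5) -> count=0 queue=[T5] holders={T1}
Step 19: wait(T6) -> count=0 queue=[T5,T6] holders={T1}
Final holders: {T1} -> T3 not in holders

Answer: no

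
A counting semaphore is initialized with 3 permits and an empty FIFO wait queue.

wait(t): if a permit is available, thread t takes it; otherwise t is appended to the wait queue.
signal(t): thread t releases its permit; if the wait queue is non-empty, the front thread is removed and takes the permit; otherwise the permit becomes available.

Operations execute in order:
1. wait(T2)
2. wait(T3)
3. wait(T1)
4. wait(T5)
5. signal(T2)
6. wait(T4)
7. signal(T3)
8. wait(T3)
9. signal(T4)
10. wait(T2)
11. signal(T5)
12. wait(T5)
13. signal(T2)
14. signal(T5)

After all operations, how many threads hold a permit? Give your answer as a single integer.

Step 1: wait(T2) -> count=2 queue=[] holders={T2}
Step 2: wait(T3) -> count=1 queue=[] holders={T2,T3}
Step 3: wait(T1) -> count=0 queue=[] holders={T1,T2,T3}
Step 4: wait(T5) -> count=0 queue=[T5] holders={T1,T2,T3}
Step 5: signal(T2) -> count=0 queue=[] holders={T1,T3,T5}
Step 6: wait(T4) -> count=0 queue=[T4] holders={T1,T3,T5}
Step 7: signal(T3) -> count=0 queue=[] holders={T1,T4,T5}
Step 8: wait(T3) -> count=0 queue=[T3] holders={T1,T4,T5}
Step 9: signal(T4) -> count=0 queue=[] holders={T1,T3,T5}
Step 10: wait(T2) -> count=0 queue=[T2] holders={T1,T3,T5}
Step 11: signal(T5) -> count=0 queue=[] holders={T1,T2,T3}
Step 12: wait(T5) -> count=0 queue=[T5] holders={T1,T2,T3}
Step 13: signal(T2) -> count=0 queue=[] holders={T1,T3,T5}
Step 14: signal(T5) -> count=1 queue=[] holders={T1,T3}
Final holders: {T1,T3} -> 2 thread(s)

Answer: 2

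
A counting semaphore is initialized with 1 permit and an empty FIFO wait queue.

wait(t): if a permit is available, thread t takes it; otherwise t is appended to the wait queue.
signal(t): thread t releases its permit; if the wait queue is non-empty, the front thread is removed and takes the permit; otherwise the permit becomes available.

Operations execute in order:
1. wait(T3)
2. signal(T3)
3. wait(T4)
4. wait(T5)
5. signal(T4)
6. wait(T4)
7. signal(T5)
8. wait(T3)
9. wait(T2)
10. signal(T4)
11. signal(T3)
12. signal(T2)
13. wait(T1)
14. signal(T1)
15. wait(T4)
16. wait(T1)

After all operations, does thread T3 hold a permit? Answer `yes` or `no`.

Step 1: wait(T3) -> count=0 queue=[] holders={T3}
Step 2: signal(T3) -> count=1 queue=[] holders={none}
Step 3: wait(T4) -> count=0 queue=[] holders={T4}
Step 4: wait(T5) -> count=0 queue=[T5] holders={T4}
Step 5: signal(T4) -> count=0 queue=[] holders={T5}
Step 6: wait(T4) -> count=0 queue=[T4] holders={T5}
Step 7: signal(T5) -> count=0 queue=[] holders={T4}
Step 8: wait(T3) -> count=0 queue=[T3] holders={T4}
Step 9: wait(T2) -> count=0 queue=[T3,T2] holders={T4}
Step 10: signal(T4) -> count=0 queue=[T2] holders={T3}
Step 11: signal(T3) -> count=0 queue=[] holders={T2}
Step 12: signal(T2) -> count=1 queue=[] holders={none}
Step 13: wait(T1) -> count=0 queue=[] holders={T1}
Step 14: signal(T1) -> count=1 queue=[] holders={none}
Step 15: wait(T4) -> count=0 queue=[] holders={T4}
Step 16: wait(T1) -> count=0 queue=[T1] holders={T4}
Final holders: {T4} -> T3 not in holders

Answer: no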